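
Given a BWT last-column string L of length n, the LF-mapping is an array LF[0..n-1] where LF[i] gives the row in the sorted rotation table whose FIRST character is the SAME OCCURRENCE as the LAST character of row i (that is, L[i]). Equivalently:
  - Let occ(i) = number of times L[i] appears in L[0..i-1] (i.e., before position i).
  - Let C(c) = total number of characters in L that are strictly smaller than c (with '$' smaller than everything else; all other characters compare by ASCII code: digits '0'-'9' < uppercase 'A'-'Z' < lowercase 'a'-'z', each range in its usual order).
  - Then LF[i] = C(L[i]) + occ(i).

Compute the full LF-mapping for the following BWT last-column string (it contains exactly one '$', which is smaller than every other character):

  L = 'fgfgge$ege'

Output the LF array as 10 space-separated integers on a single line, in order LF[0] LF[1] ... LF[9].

Char counts: '$':1, 'e':3, 'f':2, 'g':4
C (first-col start): C('$')=0, C('e')=1, C('f')=4, C('g')=6
L[0]='f': occ=0, LF[0]=C('f')+0=4+0=4
L[1]='g': occ=0, LF[1]=C('g')+0=6+0=6
L[2]='f': occ=1, LF[2]=C('f')+1=4+1=5
L[3]='g': occ=1, LF[3]=C('g')+1=6+1=7
L[4]='g': occ=2, LF[4]=C('g')+2=6+2=8
L[5]='e': occ=0, LF[5]=C('e')+0=1+0=1
L[6]='$': occ=0, LF[6]=C('$')+0=0+0=0
L[7]='e': occ=1, LF[7]=C('e')+1=1+1=2
L[8]='g': occ=3, LF[8]=C('g')+3=6+3=9
L[9]='e': occ=2, LF[9]=C('e')+2=1+2=3

Answer: 4 6 5 7 8 1 0 2 9 3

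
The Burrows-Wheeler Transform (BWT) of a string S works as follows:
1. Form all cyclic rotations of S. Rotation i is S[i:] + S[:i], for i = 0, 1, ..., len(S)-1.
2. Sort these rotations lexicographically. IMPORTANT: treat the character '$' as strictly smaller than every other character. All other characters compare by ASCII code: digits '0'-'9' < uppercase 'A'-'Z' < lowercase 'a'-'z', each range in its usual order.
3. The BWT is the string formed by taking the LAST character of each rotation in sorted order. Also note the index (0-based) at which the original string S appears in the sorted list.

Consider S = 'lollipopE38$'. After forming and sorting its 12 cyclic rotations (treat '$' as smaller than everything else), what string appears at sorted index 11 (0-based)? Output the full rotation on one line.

Answer: popE38$lolli

Derivation:
All 12 rotations (rotation i = S[i:]+S[:i]):
  rot[0] = lollipopE38$
  rot[1] = ollipopE38$l
  rot[2] = llipopE38$lo
  rot[3] = lipopE38$lol
  rot[4] = ipopE38$loll
  rot[5] = popE38$lolli
  rot[6] = opE38$lollip
  rot[7] = pE38$lollipo
  rot[8] = E38$lollipop
  rot[9] = 38$lollipopE
  rot[10] = 8$lollipopE3
  rot[11] = $lollipopE38
Sorted (with $ < everything):
  sorted[0] = $lollipopE38
  sorted[1] = 38$lollipopE
  sorted[2] = 8$lollipopE3
  sorted[3] = E38$lollipop
  sorted[4] = ipopE38$loll
  sorted[5] = lipopE38$lol
  sorted[6] = llipopE38$lo
  sorted[7] = lollipopE38$
  sorted[8] = ollipopE38$l
  sorted[9] = opE38$lollip
  sorted[10] = pE38$lollipo
  sorted[11] = popE38$lolli
sorted[11] = popE38$lolli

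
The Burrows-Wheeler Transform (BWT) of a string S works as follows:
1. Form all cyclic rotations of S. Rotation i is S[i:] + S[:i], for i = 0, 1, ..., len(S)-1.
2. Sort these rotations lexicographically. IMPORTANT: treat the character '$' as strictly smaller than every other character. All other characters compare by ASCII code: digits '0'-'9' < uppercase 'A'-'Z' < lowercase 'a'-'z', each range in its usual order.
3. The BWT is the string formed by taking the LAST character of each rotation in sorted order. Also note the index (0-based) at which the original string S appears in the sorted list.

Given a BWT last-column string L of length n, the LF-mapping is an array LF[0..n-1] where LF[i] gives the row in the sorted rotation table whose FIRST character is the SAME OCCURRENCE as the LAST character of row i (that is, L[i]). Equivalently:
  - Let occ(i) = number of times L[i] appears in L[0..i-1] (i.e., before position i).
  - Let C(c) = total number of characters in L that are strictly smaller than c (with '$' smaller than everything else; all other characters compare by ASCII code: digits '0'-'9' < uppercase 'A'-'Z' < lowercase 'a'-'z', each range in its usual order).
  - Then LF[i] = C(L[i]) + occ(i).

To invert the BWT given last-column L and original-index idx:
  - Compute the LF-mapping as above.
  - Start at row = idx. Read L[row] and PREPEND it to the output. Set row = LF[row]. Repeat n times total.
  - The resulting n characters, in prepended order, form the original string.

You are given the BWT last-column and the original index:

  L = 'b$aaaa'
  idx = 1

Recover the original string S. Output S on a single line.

LF mapping: 5 0 1 2 3 4
Walk LF starting at row 1, prepending L[row]:
  step 1: row=1, L[1]='$', prepend. Next row=LF[1]=0
  step 2: row=0, L[0]='b', prepend. Next row=LF[0]=5
  step 3: row=5, L[5]='a', prepend. Next row=LF[5]=4
  step 4: row=4, L[4]='a', prepend. Next row=LF[4]=3
  step 5: row=3, L[3]='a', prepend. Next row=LF[3]=2
  step 6: row=2, L[2]='a', prepend. Next row=LF[2]=1
Reversed output: aaaab$

Answer: aaaab$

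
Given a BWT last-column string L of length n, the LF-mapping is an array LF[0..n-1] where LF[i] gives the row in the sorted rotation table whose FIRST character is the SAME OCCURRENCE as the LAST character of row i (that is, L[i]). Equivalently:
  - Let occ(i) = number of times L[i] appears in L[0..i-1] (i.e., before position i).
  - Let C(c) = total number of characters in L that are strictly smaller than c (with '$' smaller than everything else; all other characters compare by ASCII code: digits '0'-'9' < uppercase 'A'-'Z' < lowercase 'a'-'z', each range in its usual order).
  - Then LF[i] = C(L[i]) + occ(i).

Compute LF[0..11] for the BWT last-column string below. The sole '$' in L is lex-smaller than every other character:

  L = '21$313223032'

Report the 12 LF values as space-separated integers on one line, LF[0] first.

Char counts: '$':1, '0':1, '1':2, '2':4, '3':4
C (first-col start): C('$')=0, C('0')=1, C('1')=2, C('2')=4, C('3')=8
L[0]='2': occ=0, LF[0]=C('2')+0=4+0=4
L[1]='1': occ=0, LF[1]=C('1')+0=2+0=2
L[2]='$': occ=0, LF[2]=C('$')+0=0+0=0
L[3]='3': occ=0, LF[3]=C('3')+0=8+0=8
L[4]='1': occ=1, LF[4]=C('1')+1=2+1=3
L[5]='3': occ=1, LF[5]=C('3')+1=8+1=9
L[6]='2': occ=1, LF[6]=C('2')+1=4+1=5
L[7]='2': occ=2, LF[7]=C('2')+2=4+2=6
L[8]='3': occ=2, LF[8]=C('3')+2=8+2=10
L[9]='0': occ=0, LF[9]=C('0')+0=1+0=1
L[10]='3': occ=3, LF[10]=C('3')+3=8+3=11
L[11]='2': occ=3, LF[11]=C('2')+3=4+3=7

Answer: 4 2 0 8 3 9 5 6 10 1 11 7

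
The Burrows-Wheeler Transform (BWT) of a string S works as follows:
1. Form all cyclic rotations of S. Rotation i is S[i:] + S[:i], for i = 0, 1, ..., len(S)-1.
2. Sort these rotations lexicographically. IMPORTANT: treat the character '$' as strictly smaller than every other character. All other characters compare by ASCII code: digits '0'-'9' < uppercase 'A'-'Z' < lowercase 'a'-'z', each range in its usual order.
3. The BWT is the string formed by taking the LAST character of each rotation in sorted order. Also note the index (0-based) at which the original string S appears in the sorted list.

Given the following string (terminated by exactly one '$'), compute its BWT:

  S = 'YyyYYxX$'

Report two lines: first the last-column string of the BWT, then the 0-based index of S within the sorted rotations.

All 8 rotations (rotation i = S[i:]+S[:i]):
  rot[0] = YyyYYxX$
  rot[1] = yyYYxX$Y
  rot[2] = yYYxX$Yy
  rot[3] = YYxX$Yyy
  rot[4] = YxX$YyyY
  rot[5] = xX$YyyYY
  rot[6] = X$YyyYYx
  rot[7] = $YyyYYxX
Sorted (with $ < everything):
  sorted[0] = $YyyYYxX  (last char: 'X')
  sorted[1] = X$YyyYYx  (last char: 'x')
  sorted[2] = YYxX$Yyy  (last char: 'y')
  sorted[3] = YxX$YyyY  (last char: 'Y')
  sorted[4] = YyyYYxX$  (last char: '$')
  sorted[5] = xX$YyyYY  (last char: 'Y')
  sorted[6] = yYYxX$Yy  (last char: 'y')
  sorted[7] = yyYYxX$Y  (last char: 'Y')
Last column: XxyY$YyY
Original string S is at sorted index 4

Answer: XxyY$YyY
4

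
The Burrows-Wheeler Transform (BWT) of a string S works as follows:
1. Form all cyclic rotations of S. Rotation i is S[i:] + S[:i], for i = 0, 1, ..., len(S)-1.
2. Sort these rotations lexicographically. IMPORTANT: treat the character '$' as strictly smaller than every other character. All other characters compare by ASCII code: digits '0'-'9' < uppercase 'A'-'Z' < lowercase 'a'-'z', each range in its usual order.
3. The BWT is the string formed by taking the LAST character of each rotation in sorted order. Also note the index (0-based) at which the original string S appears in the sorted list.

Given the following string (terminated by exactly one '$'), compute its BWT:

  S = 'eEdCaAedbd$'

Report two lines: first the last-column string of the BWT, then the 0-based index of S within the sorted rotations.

All 11 rotations (rotation i = S[i:]+S[:i]):
  rot[0] = eEdCaAedbd$
  rot[1] = EdCaAedbd$e
  rot[2] = dCaAedbd$eE
  rot[3] = CaAedbd$eEd
  rot[4] = aAedbd$eEdC
  rot[5] = Aedbd$eEdCa
  rot[6] = edbd$eEdCaA
  rot[7] = dbd$eEdCaAe
  rot[8] = bd$eEdCaAed
  rot[9] = d$eEdCaAedb
  rot[10] = $eEdCaAedbd
Sorted (with $ < everything):
  sorted[0] = $eEdCaAedbd  (last char: 'd')
  sorted[1] = Aedbd$eEdCa  (last char: 'a')
  sorted[2] = CaAedbd$eEd  (last char: 'd')
  sorted[3] = EdCaAedbd$e  (last char: 'e')
  sorted[4] = aAedbd$eEdC  (last char: 'C')
  sorted[5] = bd$eEdCaAed  (last char: 'd')
  sorted[6] = d$eEdCaAedb  (last char: 'b')
  sorted[7] = dCaAedbd$eE  (last char: 'E')
  sorted[8] = dbd$eEdCaAe  (last char: 'e')
  sorted[9] = eEdCaAedbd$  (last char: '$')
  sorted[10] = edbd$eEdCaA  (last char: 'A')
Last column: dadeCdbEe$A
Original string S is at sorted index 9

Answer: dadeCdbEe$A
9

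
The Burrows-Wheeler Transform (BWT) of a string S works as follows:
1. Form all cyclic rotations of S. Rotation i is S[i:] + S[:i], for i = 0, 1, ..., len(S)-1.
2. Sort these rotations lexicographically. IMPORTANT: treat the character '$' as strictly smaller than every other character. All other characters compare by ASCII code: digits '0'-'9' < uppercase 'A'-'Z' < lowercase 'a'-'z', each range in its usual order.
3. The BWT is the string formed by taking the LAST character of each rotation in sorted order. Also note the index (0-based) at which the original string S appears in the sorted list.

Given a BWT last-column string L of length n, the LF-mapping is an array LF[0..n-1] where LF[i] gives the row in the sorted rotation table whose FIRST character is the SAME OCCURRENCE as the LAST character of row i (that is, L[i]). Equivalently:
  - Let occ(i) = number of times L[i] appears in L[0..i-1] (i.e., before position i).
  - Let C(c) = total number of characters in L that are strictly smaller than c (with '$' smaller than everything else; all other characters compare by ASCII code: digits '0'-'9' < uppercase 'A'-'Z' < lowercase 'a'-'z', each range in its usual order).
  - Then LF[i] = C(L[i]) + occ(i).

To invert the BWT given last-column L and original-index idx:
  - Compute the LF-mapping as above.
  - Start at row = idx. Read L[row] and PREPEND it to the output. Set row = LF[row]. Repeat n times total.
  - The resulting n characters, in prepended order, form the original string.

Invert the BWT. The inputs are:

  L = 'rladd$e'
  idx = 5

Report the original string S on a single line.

Answer: ladder$

Derivation:
LF mapping: 6 5 1 2 3 0 4
Walk LF starting at row 5, prepending L[row]:
  step 1: row=5, L[5]='$', prepend. Next row=LF[5]=0
  step 2: row=0, L[0]='r', prepend. Next row=LF[0]=6
  step 3: row=6, L[6]='e', prepend. Next row=LF[6]=4
  step 4: row=4, L[4]='d', prepend. Next row=LF[4]=3
  step 5: row=3, L[3]='d', prepend. Next row=LF[3]=2
  step 6: row=2, L[2]='a', prepend. Next row=LF[2]=1
  step 7: row=1, L[1]='l', prepend. Next row=LF[1]=5
Reversed output: ladder$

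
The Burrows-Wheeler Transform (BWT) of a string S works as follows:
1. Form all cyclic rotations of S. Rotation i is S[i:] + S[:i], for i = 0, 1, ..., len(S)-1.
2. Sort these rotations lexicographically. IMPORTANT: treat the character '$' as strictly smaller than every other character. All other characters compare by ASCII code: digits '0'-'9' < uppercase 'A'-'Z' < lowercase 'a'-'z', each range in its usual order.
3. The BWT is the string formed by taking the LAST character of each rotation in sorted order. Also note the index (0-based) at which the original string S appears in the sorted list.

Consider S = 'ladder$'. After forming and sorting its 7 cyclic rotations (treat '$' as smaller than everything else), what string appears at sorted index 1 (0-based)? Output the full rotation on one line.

Answer: adder$l

Derivation:
All 7 rotations (rotation i = S[i:]+S[:i]):
  rot[0] = ladder$
  rot[1] = adder$l
  rot[2] = dder$la
  rot[3] = der$lad
  rot[4] = er$ladd
  rot[5] = r$ladde
  rot[6] = $ladder
Sorted (with $ < everything):
  sorted[0] = $ladder
  sorted[1] = adder$l
  sorted[2] = dder$la
  sorted[3] = der$lad
  sorted[4] = er$ladd
  sorted[5] = ladder$
  sorted[6] = r$ladde
sorted[1] = adder$l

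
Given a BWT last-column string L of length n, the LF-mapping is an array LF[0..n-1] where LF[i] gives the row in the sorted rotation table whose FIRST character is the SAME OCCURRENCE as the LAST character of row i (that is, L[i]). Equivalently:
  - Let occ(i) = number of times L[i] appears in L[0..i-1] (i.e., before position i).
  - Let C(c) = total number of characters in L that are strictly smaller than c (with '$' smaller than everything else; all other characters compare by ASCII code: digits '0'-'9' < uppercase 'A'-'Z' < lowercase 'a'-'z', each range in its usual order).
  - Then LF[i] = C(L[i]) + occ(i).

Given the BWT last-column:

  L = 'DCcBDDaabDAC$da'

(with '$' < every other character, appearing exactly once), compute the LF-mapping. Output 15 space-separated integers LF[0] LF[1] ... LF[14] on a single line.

Answer: 5 3 13 2 6 7 9 10 12 8 1 4 0 14 11

Derivation:
Char counts: '$':1, 'A':1, 'B':1, 'C':2, 'D':4, 'a':3, 'b':1, 'c':1, 'd':1
C (first-col start): C('$')=0, C('A')=1, C('B')=2, C('C')=3, C('D')=5, C('a')=9, C('b')=12, C('c')=13, C('d')=14
L[0]='D': occ=0, LF[0]=C('D')+0=5+0=5
L[1]='C': occ=0, LF[1]=C('C')+0=3+0=3
L[2]='c': occ=0, LF[2]=C('c')+0=13+0=13
L[3]='B': occ=0, LF[3]=C('B')+0=2+0=2
L[4]='D': occ=1, LF[4]=C('D')+1=5+1=6
L[5]='D': occ=2, LF[5]=C('D')+2=5+2=7
L[6]='a': occ=0, LF[6]=C('a')+0=9+0=9
L[7]='a': occ=1, LF[7]=C('a')+1=9+1=10
L[8]='b': occ=0, LF[8]=C('b')+0=12+0=12
L[9]='D': occ=3, LF[9]=C('D')+3=5+3=8
L[10]='A': occ=0, LF[10]=C('A')+0=1+0=1
L[11]='C': occ=1, LF[11]=C('C')+1=3+1=4
L[12]='$': occ=0, LF[12]=C('$')+0=0+0=0
L[13]='d': occ=0, LF[13]=C('d')+0=14+0=14
L[14]='a': occ=2, LF[14]=C('a')+2=9+2=11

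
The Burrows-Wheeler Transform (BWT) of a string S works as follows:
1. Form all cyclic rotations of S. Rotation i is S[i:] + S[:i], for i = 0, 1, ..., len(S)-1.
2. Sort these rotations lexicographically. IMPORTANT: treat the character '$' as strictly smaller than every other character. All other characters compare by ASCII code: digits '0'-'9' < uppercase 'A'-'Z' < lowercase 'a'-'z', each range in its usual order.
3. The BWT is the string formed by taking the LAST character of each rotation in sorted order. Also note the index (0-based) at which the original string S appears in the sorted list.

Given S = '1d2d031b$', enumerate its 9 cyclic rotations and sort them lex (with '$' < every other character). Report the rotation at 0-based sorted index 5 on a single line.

Answer: 31b$1d2d0

Derivation:
All 9 rotations (rotation i = S[i:]+S[:i]):
  rot[0] = 1d2d031b$
  rot[1] = d2d031b$1
  rot[2] = 2d031b$1d
  rot[3] = d031b$1d2
  rot[4] = 031b$1d2d
  rot[5] = 31b$1d2d0
  rot[6] = 1b$1d2d03
  rot[7] = b$1d2d031
  rot[8] = $1d2d031b
Sorted (with $ < everything):
  sorted[0] = $1d2d031b
  sorted[1] = 031b$1d2d
  sorted[2] = 1b$1d2d03
  sorted[3] = 1d2d031b$
  sorted[4] = 2d031b$1d
  sorted[5] = 31b$1d2d0
  sorted[6] = b$1d2d031
  sorted[7] = d031b$1d2
  sorted[8] = d2d031b$1
sorted[5] = 31b$1d2d0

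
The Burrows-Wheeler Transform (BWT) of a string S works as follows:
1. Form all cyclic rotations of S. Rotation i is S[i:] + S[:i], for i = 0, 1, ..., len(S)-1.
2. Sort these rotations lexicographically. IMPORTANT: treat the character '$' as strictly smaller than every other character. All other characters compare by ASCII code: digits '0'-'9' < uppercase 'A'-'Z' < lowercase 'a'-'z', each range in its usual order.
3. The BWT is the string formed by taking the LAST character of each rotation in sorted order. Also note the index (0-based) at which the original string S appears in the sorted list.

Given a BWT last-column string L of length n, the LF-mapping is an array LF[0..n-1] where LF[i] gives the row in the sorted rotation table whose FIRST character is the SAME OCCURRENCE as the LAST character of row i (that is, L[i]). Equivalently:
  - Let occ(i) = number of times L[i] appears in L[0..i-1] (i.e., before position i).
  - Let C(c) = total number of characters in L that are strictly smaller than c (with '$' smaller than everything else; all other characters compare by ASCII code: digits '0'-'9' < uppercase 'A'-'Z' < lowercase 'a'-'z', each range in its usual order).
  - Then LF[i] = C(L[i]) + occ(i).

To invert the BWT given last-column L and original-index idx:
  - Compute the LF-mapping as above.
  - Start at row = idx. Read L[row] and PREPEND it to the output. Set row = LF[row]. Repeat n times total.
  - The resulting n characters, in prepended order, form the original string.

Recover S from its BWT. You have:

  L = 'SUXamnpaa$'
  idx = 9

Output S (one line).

LF mapping: 1 2 3 4 7 8 9 5 6 0
Walk LF starting at row 9, prepending L[row]:
  step 1: row=9, L[9]='$', prepend. Next row=LF[9]=0
  step 2: row=0, L[0]='S', prepend. Next row=LF[0]=1
  step 3: row=1, L[1]='U', prepend. Next row=LF[1]=2
  step 4: row=2, L[2]='X', prepend. Next row=LF[2]=3
  step 5: row=3, L[3]='a', prepend. Next row=LF[3]=4
  step 6: row=4, L[4]='m', prepend. Next row=LF[4]=7
  step 7: row=7, L[7]='a', prepend. Next row=LF[7]=5
  step 8: row=5, L[5]='n', prepend. Next row=LF[5]=8
  step 9: row=8, L[8]='a', prepend. Next row=LF[8]=6
  step 10: row=6, L[6]='p', prepend. Next row=LF[6]=9
Reversed output: panamaXUS$

Answer: panamaXUS$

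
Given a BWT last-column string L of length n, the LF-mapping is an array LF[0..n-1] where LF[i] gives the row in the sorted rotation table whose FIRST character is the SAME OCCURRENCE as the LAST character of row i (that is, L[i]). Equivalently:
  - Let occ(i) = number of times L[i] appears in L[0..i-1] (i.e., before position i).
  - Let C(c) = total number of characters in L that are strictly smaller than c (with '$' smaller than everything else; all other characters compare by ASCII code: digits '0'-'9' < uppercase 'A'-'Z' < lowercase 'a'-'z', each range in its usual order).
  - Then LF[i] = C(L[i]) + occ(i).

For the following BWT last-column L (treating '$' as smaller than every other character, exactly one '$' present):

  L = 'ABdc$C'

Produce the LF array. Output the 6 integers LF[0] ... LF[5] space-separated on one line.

Answer: 1 2 5 4 0 3

Derivation:
Char counts: '$':1, 'A':1, 'B':1, 'C':1, 'c':1, 'd':1
C (first-col start): C('$')=0, C('A')=1, C('B')=2, C('C')=3, C('c')=4, C('d')=5
L[0]='A': occ=0, LF[0]=C('A')+0=1+0=1
L[1]='B': occ=0, LF[1]=C('B')+0=2+0=2
L[2]='d': occ=0, LF[2]=C('d')+0=5+0=5
L[3]='c': occ=0, LF[3]=C('c')+0=4+0=4
L[4]='$': occ=0, LF[4]=C('$')+0=0+0=0
L[5]='C': occ=0, LF[5]=C('C')+0=3+0=3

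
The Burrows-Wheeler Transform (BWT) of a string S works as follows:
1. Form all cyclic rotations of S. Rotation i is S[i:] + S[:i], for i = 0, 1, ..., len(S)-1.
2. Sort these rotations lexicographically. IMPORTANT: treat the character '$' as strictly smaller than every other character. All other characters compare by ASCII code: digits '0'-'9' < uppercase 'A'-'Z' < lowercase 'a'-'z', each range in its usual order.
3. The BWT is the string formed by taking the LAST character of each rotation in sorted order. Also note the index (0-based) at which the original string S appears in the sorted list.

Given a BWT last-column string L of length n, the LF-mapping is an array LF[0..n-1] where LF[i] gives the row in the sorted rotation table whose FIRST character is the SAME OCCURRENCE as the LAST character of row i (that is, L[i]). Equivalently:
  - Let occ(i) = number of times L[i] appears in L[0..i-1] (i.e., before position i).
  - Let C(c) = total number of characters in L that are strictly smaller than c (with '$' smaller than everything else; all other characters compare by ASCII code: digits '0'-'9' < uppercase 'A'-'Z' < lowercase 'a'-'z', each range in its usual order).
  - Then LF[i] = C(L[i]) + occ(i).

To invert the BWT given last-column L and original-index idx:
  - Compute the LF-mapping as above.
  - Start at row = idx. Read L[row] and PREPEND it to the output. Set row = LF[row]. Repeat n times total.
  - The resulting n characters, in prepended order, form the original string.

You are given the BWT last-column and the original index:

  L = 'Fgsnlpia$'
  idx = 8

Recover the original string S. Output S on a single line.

Answer: saplingF$

Derivation:
LF mapping: 1 3 8 6 5 7 4 2 0
Walk LF starting at row 8, prepending L[row]:
  step 1: row=8, L[8]='$', prepend. Next row=LF[8]=0
  step 2: row=0, L[0]='F', prepend. Next row=LF[0]=1
  step 3: row=1, L[1]='g', prepend. Next row=LF[1]=3
  step 4: row=3, L[3]='n', prepend. Next row=LF[3]=6
  step 5: row=6, L[6]='i', prepend. Next row=LF[6]=4
  step 6: row=4, L[4]='l', prepend. Next row=LF[4]=5
  step 7: row=5, L[5]='p', prepend. Next row=LF[5]=7
  step 8: row=7, L[7]='a', prepend. Next row=LF[7]=2
  step 9: row=2, L[2]='s', prepend. Next row=LF[2]=8
Reversed output: saplingF$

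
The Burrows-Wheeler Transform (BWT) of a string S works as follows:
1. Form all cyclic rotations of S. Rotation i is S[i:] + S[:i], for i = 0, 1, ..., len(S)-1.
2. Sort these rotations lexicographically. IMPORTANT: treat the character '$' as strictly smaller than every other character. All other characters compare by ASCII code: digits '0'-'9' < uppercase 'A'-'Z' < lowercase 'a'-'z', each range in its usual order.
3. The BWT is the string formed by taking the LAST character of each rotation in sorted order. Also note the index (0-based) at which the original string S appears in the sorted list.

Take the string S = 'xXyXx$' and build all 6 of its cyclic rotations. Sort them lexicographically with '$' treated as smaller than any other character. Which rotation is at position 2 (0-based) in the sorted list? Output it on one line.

All 6 rotations (rotation i = S[i:]+S[:i]):
  rot[0] = xXyXx$
  rot[1] = XyXx$x
  rot[2] = yXx$xX
  rot[3] = Xx$xXy
  rot[4] = x$xXyX
  rot[5] = $xXyXx
Sorted (with $ < everything):
  sorted[0] = $xXyXx
  sorted[1] = Xx$xXy
  sorted[2] = XyXx$x
  sorted[3] = x$xXyX
  sorted[4] = xXyXx$
  sorted[5] = yXx$xX
sorted[2] = XyXx$x

Answer: XyXx$x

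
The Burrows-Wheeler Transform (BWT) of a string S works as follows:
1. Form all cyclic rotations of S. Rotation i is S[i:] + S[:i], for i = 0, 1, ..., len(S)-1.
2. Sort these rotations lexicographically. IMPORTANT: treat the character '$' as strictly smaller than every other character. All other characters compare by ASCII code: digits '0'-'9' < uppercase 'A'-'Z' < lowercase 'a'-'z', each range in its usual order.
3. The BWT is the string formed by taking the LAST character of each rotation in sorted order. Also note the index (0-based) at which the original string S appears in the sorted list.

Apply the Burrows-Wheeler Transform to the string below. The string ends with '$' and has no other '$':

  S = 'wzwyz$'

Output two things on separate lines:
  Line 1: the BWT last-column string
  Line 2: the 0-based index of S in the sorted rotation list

Answer: zz$wyw
2

Derivation:
All 6 rotations (rotation i = S[i:]+S[:i]):
  rot[0] = wzwyz$
  rot[1] = zwyz$w
  rot[2] = wyz$wz
  rot[3] = yz$wzw
  rot[4] = z$wzwy
  rot[5] = $wzwyz
Sorted (with $ < everything):
  sorted[0] = $wzwyz  (last char: 'z')
  sorted[1] = wyz$wz  (last char: 'z')
  sorted[2] = wzwyz$  (last char: '$')
  sorted[3] = yz$wzw  (last char: 'w')
  sorted[4] = z$wzwy  (last char: 'y')
  sorted[5] = zwyz$w  (last char: 'w')
Last column: zz$wyw
Original string S is at sorted index 2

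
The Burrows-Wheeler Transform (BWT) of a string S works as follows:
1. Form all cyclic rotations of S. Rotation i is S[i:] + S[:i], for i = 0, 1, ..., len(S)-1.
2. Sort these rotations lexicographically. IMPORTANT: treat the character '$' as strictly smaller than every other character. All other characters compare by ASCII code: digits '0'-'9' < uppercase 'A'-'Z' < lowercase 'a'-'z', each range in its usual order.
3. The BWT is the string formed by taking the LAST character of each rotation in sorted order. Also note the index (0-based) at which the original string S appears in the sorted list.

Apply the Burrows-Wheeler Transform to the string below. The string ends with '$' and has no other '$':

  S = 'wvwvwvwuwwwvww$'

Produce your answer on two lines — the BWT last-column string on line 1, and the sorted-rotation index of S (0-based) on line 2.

Answer: wwwwwwwvvv$wvwu
10

Derivation:
All 15 rotations (rotation i = S[i:]+S[:i]):
  rot[0] = wvwvwvwuwwwvww$
  rot[1] = vwvwvwuwwwvww$w
  rot[2] = wvwvwuwwwvww$wv
  rot[3] = vwvwuwwwvww$wvw
  rot[4] = wvwuwwwvww$wvwv
  rot[5] = vwuwwwvww$wvwvw
  rot[6] = wuwwwvww$wvwvwv
  rot[7] = uwwwvww$wvwvwvw
  rot[8] = wwwvww$wvwvwvwu
  rot[9] = wwvww$wvwvwvwuw
  rot[10] = wvww$wvwvwvwuww
  rot[11] = vww$wvwvwvwuwww
  rot[12] = ww$wvwvwvwuwwwv
  rot[13] = w$wvwvwvwuwwwvw
  rot[14] = $wvwvwvwuwwwvww
Sorted (with $ < everything):
  sorted[0] = $wvwvwvwuwwwvww  (last char: 'w')
  sorted[1] = uwwwvww$wvwvwvw  (last char: 'w')
  sorted[2] = vwuwwwvww$wvwvw  (last char: 'w')
  sorted[3] = vwvwuwwwvww$wvw  (last char: 'w')
  sorted[4] = vwvwvwuwwwvww$w  (last char: 'w')
  sorted[5] = vww$wvwvwvwuwww  (last char: 'w')
  sorted[6] = w$wvwvwvwuwwwvw  (last char: 'w')
  sorted[7] = wuwwwvww$wvwvwv  (last char: 'v')
  sorted[8] = wvwuwwwvww$wvwv  (last char: 'v')
  sorted[9] = wvwvwuwwwvww$wv  (last char: 'v')
  sorted[10] = wvwvwvwuwwwvww$  (last char: '$')
  sorted[11] = wvww$wvwvwvwuww  (last char: 'w')
  sorted[12] = ww$wvwvwvwuwwwv  (last char: 'v')
  sorted[13] = wwvww$wvwvwvwuw  (last char: 'w')
  sorted[14] = wwwvww$wvwvwvwu  (last char: 'u')
Last column: wwwwwwwvvv$wvwu
Original string S is at sorted index 10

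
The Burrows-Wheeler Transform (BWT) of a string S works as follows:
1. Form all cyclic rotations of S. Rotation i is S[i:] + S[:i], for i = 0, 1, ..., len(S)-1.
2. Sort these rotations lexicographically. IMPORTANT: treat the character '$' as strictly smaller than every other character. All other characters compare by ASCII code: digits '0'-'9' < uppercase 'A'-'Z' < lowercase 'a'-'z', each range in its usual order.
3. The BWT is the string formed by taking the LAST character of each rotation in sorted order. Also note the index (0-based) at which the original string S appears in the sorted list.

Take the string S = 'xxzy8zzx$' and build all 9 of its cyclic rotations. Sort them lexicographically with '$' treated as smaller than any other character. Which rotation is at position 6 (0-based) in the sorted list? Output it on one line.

All 9 rotations (rotation i = S[i:]+S[:i]):
  rot[0] = xxzy8zzx$
  rot[1] = xzy8zzx$x
  rot[2] = zy8zzx$xx
  rot[3] = y8zzx$xxz
  rot[4] = 8zzx$xxzy
  rot[5] = zzx$xxzy8
  rot[6] = zx$xxzy8z
  rot[7] = x$xxzy8zz
  rot[8] = $xxzy8zzx
Sorted (with $ < everything):
  sorted[0] = $xxzy8zzx
  sorted[1] = 8zzx$xxzy
  sorted[2] = x$xxzy8zz
  sorted[3] = xxzy8zzx$
  sorted[4] = xzy8zzx$x
  sorted[5] = y8zzx$xxz
  sorted[6] = zx$xxzy8z
  sorted[7] = zy8zzx$xx
  sorted[8] = zzx$xxzy8
sorted[6] = zx$xxzy8z

Answer: zx$xxzy8z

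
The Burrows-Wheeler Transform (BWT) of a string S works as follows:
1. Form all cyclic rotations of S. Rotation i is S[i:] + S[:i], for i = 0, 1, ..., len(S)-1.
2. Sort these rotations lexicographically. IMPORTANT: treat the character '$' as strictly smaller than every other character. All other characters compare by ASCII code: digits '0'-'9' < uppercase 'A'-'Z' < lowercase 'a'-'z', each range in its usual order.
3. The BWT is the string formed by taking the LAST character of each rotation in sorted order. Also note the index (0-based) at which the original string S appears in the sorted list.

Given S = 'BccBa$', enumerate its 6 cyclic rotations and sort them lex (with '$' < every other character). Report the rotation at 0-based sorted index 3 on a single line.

Answer: a$BccB

Derivation:
All 6 rotations (rotation i = S[i:]+S[:i]):
  rot[0] = BccBa$
  rot[1] = ccBa$B
  rot[2] = cBa$Bc
  rot[3] = Ba$Bcc
  rot[4] = a$BccB
  rot[5] = $BccBa
Sorted (with $ < everything):
  sorted[0] = $BccBa
  sorted[1] = Ba$Bcc
  sorted[2] = BccBa$
  sorted[3] = a$BccB
  sorted[4] = cBa$Bc
  sorted[5] = ccBa$B
sorted[3] = a$BccB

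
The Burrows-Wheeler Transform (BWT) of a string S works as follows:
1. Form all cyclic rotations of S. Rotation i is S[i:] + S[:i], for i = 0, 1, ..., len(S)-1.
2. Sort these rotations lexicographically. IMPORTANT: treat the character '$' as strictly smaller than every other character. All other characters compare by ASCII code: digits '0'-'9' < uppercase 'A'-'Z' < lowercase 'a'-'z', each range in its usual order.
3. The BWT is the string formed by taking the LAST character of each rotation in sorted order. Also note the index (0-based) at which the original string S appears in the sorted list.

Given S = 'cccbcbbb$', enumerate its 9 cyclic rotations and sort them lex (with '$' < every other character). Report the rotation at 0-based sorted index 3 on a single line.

All 9 rotations (rotation i = S[i:]+S[:i]):
  rot[0] = cccbcbbb$
  rot[1] = ccbcbbb$c
  rot[2] = cbcbbb$cc
  rot[3] = bcbbb$ccc
  rot[4] = cbbb$cccb
  rot[5] = bbb$cccbc
  rot[6] = bb$cccbcb
  rot[7] = b$cccbcbb
  rot[8] = $cccbcbbb
Sorted (with $ < everything):
  sorted[0] = $cccbcbbb
  sorted[1] = b$cccbcbb
  sorted[2] = bb$cccbcb
  sorted[3] = bbb$cccbc
  sorted[4] = bcbbb$ccc
  sorted[5] = cbbb$cccb
  sorted[6] = cbcbbb$cc
  sorted[7] = ccbcbbb$c
  sorted[8] = cccbcbbb$
sorted[3] = bbb$cccbc

Answer: bbb$cccbc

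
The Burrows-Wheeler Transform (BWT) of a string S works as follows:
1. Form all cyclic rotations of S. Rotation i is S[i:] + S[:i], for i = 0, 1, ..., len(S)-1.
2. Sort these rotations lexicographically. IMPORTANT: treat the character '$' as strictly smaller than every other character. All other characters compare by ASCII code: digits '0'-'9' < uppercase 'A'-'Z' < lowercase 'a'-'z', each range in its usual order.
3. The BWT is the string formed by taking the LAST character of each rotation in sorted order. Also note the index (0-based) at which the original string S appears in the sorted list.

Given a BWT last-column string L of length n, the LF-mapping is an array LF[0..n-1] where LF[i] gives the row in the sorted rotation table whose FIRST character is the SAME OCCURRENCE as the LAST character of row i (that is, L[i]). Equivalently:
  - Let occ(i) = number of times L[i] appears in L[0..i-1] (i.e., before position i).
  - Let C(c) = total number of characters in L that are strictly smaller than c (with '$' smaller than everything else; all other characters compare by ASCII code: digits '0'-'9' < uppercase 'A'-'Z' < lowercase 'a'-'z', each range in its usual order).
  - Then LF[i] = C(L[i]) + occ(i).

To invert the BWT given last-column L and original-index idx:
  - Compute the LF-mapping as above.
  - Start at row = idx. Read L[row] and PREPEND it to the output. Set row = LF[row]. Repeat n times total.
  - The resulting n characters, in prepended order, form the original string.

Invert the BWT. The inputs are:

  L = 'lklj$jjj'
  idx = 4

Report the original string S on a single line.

Answer: jljkjjl$

Derivation:
LF mapping: 6 5 7 1 0 2 3 4
Walk LF starting at row 4, prepending L[row]:
  step 1: row=4, L[4]='$', prepend. Next row=LF[4]=0
  step 2: row=0, L[0]='l', prepend. Next row=LF[0]=6
  step 3: row=6, L[6]='j', prepend. Next row=LF[6]=3
  step 4: row=3, L[3]='j', prepend. Next row=LF[3]=1
  step 5: row=1, L[1]='k', prepend. Next row=LF[1]=5
  step 6: row=5, L[5]='j', prepend. Next row=LF[5]=2
  step 7: row=2, L[2]='l', prepend. Next row=LF[2]=7
  step 8: row=7, L[7]='j', prepend. Next row=LF[7]=4
Reversed output: jljkjjl$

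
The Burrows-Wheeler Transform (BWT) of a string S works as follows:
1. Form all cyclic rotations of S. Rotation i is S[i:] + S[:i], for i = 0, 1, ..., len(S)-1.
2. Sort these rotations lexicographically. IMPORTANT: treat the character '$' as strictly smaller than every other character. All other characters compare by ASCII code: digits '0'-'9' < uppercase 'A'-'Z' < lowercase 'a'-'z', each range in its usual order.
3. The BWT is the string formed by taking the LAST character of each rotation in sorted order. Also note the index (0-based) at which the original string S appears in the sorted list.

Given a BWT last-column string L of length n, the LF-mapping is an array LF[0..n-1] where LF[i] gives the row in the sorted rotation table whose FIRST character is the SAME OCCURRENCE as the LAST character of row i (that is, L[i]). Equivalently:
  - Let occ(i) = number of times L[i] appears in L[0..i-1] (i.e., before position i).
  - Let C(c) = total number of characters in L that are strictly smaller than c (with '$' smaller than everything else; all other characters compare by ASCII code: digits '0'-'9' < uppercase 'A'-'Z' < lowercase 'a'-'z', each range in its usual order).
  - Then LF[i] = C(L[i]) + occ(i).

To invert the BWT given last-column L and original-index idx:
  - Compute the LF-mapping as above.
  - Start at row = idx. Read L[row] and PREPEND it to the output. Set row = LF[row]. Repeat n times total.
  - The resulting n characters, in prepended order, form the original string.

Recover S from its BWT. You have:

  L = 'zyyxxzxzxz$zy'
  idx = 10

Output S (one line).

Answer: zyzzzyxxyxxz$

Derivation:
LF mapping: 8 5 6 1 2 9 3 10 4 11 0 12 7
Walk LF starting at row 10, prepending L[row]:
  step 1: row=10, L[10]='$', prepend. Next row=LF[10]=0
  step 2: row=0, L[0]='z', prepend. Next row=LF[0]=8
  step 3: row=8, L[8]='x', prepend. Next row=LF[8]=4
  step 4: row=4, L[4]='x', prepend. Next row=LF[4]=2
  step 5: row=2, L[2]='y', prepend. Next row=LF[2]=6
  step 6: row=6, L[6]='x', prepend. Next row=LF[6]=3
  step 7: row=3, L[3]='x', prepend. Next row=LF[3]=1
  step 8: row=1, L[1]='y', prepend. Next row=LF[1]=5
  step 9: row=5, L[5]='z', prepend. Next row=LF[5]=9
  step 10: row=9, L[9]='z', prepend. Next row=LF[9]=11
  step 11: row=11, L[11]='z', prepend. Next row=LF[11]=12
  step 12: row=12, L[12]='y', prepend. Next row=LF[12]=7
  step 13: row=7, L[7]='z', prepend. Next row=LF[7]=10
Reversed output: zyzzzyxxyxxz$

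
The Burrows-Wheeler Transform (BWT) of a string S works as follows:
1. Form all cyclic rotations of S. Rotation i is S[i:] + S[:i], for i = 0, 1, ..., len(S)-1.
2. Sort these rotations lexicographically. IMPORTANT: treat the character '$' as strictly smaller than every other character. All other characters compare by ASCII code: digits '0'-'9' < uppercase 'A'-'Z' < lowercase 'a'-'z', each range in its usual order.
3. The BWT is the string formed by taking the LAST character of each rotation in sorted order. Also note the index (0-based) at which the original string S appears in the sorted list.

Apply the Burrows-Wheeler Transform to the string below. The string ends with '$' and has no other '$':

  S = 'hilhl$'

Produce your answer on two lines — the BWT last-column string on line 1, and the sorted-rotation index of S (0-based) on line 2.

Answer: l$lhhi
1

Derivation:
All 6 rotations (rotation i = S[i:]+S[:i]):
  rot[0] = hilhl$
  rot[1] = ilhl$h
  rot[2] = lhl$hi
  rot[3] = hl$hil
  rot[4] = l$hilh
  rot[5] = $hilhl
Sorted (with $ < everything):
  sorted[0] = $hilhl  (last char: 'l')
  sorted[1] = hilhl$  (last char: '$')
  sorted[2] = hl$hil  (last char: 'l')
  sorted[3] = ilhl$h  (last char: 'h')
  sorted[4] = l$hilh  (last char: 'h')
  sorted[5] = lhl$hi  (last char: 'i')
Last column: l$lhhi
Original string S is at sorted index 1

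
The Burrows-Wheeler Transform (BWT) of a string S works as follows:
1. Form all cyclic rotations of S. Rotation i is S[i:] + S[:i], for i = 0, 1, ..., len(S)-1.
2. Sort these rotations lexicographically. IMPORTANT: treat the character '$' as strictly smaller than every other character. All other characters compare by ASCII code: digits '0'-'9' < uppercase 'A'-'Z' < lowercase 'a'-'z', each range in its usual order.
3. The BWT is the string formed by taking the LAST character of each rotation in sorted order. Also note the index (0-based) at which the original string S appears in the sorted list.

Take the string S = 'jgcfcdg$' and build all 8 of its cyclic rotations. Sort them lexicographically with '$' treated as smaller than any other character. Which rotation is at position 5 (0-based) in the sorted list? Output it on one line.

All 8 rotations (rotation i = S[i:]+S[:i]):
  rot[0] = jgcfcdg$
  rot[1] = gcfcdg$j
  rot[2] = cfcdg$jg
  rot[3] = fcdg$jgc
  rot[4] = cdg$jgcf
  rot[5] = dg$jgcfc
  rot[6] = g$jgcfcd
  rot[7] = $jgcfcdg
Sorted (with $ < everything):
  sorted[0] = $jgcfcdg
  sorted[1] = cdg$jgcf
  sorted[2] = cfcdg$jg
  sorted[3] = dg$jgcfc
  sorted[4] = fcdg$jgc
  sorted[5] = g$jgcfcd
  sorted[6] = gcfcdg$j
  sorted[7] = jgcfcdg$
sorted[5] = g$jgcfcd

Answer: g$jgcfcd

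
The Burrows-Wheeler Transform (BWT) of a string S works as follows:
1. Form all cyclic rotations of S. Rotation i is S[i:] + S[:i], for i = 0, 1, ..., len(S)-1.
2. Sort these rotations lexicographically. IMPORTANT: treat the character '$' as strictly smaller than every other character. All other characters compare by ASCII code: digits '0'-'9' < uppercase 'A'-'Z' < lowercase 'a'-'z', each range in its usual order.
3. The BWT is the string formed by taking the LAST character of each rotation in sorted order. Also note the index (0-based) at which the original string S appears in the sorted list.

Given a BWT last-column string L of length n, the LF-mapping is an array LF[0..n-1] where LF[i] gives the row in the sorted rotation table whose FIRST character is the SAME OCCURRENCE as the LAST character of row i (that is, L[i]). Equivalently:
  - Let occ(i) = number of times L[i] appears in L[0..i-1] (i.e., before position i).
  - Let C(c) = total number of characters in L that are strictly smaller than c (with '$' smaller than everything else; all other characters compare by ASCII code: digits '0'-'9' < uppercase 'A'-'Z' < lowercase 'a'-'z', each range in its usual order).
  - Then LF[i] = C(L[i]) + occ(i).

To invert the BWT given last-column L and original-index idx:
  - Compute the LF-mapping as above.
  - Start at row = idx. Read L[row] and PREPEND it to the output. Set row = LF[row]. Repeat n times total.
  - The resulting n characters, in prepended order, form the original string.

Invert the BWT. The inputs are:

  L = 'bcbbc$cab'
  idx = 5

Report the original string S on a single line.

LF mapping: 2 6 3 4 7 0 8 1 5
Walk LF starting at row 5, prepending L[row]:
  step 1: row=5, L[5]='$', prepend. Next row=LF[5]=0
  step 2: row=0, L[0]='b', prepend. Next row=LF[0]=2
  step 3: row=2, L[2]='b', prepend. Next row=LF[2]=3
  step 4: row=3, L[3]='b', prepend. Next row=LF[3]=4
  step 5: row=4, L[4]='c', prepend. Next row=LF[4]=7
  step 6: row=7, L[7]='a', prepend. Next row=LF[7]=1
  step 7: row=1, L[1]='c', prepend. Next row=LF[1]=6
  step 8: row=6, L[6]='c', prepend. Next row=LF[6]=8
  step 9: row=8, L[8]='b', prepend. Next row=LF[8]=5
Reversed output: bccacbbb$

Answer: bccacbbb$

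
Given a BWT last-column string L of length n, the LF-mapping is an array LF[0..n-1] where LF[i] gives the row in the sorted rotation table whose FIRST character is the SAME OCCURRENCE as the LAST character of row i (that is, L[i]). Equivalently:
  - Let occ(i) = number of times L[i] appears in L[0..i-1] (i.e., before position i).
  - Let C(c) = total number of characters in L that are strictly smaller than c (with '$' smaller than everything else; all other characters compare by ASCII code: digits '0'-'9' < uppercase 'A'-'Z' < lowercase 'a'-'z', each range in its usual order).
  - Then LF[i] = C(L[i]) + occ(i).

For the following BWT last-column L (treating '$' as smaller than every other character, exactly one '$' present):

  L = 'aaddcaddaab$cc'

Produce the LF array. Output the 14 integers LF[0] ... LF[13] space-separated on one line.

Answer: 1 2 10 11 7 3 12 13 4 5 6 0 8 9

Derivation:
Char counts: '$':1, 'a':5, 'b':1, 'c':3, 'd':4
C (first-col start): C('$')=0, C('a')=1, C('b')=6, C('c')=7, C('d')=10
L[0]='a': occ=0, LF[0]=C('a')+0=1+0=1
L[1]='a': occ=1, LF[1]=C('a')+1=1+1=2
L[2]='d': occ=0, LF[2]=C('d')+0=10+0=10
L[3]='d': occ=1, LF[3]=C('d')+1=10+1=11
L[4]='c': occ=0, LF[4]=C('c')+0=7+0=7
L[5]='a': occ=2, LF[5]=C('a')+2=1+2=3
L[6]='d': occ=2, LF[6]=C('d')+2=10+2=12
L[7]='d': occ=3, LF[7]=C('d')+3=10+3=13
L[8]='a': occ=3, LF[8]=C('a')+3=1+3=4
L[9]='a': occ=4, LF[9]=C('a')+4=1+4=5
L[10]='b': occ=0, LF[10]=C('b')+0=6+0=6
L[11]='$': occ=0, LF[11]=C('$')+0=0+0=0
L[12]='c': occ=1, LF[12]=C('c')+1=7+1=8
L[13]='c': occ=2, LF[13]=C('c')+2=7+2=9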